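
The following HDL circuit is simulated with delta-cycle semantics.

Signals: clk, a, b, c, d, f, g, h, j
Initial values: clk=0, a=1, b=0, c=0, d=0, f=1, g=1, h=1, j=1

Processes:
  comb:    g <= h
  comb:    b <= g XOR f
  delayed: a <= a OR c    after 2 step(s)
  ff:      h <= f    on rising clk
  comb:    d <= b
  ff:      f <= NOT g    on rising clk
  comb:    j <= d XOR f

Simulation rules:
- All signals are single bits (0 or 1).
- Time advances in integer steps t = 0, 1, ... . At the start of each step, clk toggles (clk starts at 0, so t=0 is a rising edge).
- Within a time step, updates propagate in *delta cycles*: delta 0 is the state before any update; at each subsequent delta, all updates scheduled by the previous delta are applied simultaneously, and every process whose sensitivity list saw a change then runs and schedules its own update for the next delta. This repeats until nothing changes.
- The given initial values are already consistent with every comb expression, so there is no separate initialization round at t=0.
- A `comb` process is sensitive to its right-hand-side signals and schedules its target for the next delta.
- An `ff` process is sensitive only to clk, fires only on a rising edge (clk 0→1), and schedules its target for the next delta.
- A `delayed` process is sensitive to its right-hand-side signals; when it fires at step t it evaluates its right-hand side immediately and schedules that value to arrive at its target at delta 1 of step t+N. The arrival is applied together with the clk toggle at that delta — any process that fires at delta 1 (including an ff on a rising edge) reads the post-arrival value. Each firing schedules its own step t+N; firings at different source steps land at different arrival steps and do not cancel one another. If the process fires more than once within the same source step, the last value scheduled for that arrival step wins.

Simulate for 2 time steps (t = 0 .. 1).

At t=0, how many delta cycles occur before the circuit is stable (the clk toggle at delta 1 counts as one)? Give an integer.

5

t0.Δ0 a=1 b=0 g=1 clk=0 c=0 j=1 d=0 h=1 f=1
t0.Δ1 a=1 b=0 g=1 clk=1 c=0 j=1 d=0 h=1 f=1
t0.Δ2 a=1 b=0 g=1 clk=1 c=0 j=1 d=0 h=1 f=0
t0.Δ3 a=1 b=1 g=1 clk=1 c=0 j=0 d=0 h=1 f=0
t0.Δ4 a=1 b=1 g=1 clk=1 c=0 j=0 d=1 h=1 f=0
t0.Δ5 a=1 b=1 g=1 clk=1 c=0 j=1 d=1 h=1 f=0
t1.Δ0 a=1 b=1 g=1 clk=1 c=0 j=1 d=1 h=1 f=0
t1.Δ1 a=1 b=1 g=1 clk=0 c=0 j=1 d=1 h=1 f=0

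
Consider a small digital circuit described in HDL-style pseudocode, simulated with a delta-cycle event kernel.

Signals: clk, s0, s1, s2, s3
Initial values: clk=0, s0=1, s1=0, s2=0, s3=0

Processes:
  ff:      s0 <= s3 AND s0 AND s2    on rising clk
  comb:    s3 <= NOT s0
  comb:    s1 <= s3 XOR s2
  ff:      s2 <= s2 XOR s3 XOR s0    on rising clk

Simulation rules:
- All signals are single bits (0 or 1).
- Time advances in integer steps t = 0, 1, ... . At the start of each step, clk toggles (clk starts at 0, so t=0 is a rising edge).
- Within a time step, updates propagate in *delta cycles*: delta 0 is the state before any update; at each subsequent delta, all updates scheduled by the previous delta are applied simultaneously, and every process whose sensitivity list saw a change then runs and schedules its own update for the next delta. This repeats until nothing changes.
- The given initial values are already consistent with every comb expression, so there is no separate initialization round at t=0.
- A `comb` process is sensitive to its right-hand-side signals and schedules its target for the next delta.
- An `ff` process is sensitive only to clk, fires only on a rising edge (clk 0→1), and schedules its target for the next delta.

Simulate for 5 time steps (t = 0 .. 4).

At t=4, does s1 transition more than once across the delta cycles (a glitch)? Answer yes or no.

no

t0.Δ0 s2=0 s1=0 clk=0 s3=0 s0=1
t0.Δ1 s2=0 s1=0 clk=1 s3=0 s0=1
t0.Δ2 s2=1 s1=0 clk=1 s3=0 s0=0
t0.Δ3 s2=1 s1=1 clk=1 s3=1 s0=0
t0.Δ4 s2=1 s1=0 clk=1 s3=1 s0=0
t1.Δ0 s2=1 s1=0 clk=1 s3=1 s0=0
t1.Δ1 s2=1 s1=0 clk=0 s3=1 s0=0
t2.Δ0 s2=1 s1=0 clk=0 s3=1 s0=0
t2.Δ1 s2=1 s1=0 clk=1 s3=1 s0=0
t2.Δ2 s2=0 s1=0 clk=1 s3=1 s0=0
t2.Δ3 s2=0 s1=1 clk=1 s3=1 s0=0
t3.Δ0 s2=0 s1=1 clk=1 s3=1 s0=0
t3.Δ1 s2=0 s1=1 clk=0 s3=1 s0=0
t4.Δ0 s2=0 s1=1 clk=0 s3=1 s0=0
t4.Δ1 s2=0 s1=1 clk=1 s3=1 s0=0
t4.Δ2 s2=1 s1=1 clk=1 s3=1 s0=0
t4.Δ3 s2=1 s1=0 clk=1 s3=1 s0=0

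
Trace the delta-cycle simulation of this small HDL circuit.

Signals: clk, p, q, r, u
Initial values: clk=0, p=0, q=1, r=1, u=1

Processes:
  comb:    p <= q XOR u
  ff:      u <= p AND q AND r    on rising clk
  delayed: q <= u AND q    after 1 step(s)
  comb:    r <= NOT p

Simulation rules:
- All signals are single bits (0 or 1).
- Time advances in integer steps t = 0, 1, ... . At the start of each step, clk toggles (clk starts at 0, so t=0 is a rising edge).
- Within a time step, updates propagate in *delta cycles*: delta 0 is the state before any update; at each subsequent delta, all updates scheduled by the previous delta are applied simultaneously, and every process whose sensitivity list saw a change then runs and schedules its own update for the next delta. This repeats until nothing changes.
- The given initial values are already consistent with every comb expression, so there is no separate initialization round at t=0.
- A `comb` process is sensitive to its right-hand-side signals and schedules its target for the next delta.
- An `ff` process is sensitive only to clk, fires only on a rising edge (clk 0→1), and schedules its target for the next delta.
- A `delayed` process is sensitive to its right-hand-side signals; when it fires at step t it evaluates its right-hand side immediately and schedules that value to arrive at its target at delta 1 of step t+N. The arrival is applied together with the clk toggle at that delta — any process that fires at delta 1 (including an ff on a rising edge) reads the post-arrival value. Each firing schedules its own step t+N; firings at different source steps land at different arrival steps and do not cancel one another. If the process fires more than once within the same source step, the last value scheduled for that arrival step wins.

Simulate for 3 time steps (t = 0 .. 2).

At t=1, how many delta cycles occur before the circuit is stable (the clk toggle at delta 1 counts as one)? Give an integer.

[bits: q,clk,r,p,u]
t=0: Δ0=10101 Δ1=11101 Δ2=11100 Δ3=11110 Δ4=11010 | 4Δ
t=1: Δ0=11010 Δ1=00010 Δ2=00000 Δ3=00100 | 3Δ
t=2: Δ0=00100 Δ1=01100 | 1Δ

3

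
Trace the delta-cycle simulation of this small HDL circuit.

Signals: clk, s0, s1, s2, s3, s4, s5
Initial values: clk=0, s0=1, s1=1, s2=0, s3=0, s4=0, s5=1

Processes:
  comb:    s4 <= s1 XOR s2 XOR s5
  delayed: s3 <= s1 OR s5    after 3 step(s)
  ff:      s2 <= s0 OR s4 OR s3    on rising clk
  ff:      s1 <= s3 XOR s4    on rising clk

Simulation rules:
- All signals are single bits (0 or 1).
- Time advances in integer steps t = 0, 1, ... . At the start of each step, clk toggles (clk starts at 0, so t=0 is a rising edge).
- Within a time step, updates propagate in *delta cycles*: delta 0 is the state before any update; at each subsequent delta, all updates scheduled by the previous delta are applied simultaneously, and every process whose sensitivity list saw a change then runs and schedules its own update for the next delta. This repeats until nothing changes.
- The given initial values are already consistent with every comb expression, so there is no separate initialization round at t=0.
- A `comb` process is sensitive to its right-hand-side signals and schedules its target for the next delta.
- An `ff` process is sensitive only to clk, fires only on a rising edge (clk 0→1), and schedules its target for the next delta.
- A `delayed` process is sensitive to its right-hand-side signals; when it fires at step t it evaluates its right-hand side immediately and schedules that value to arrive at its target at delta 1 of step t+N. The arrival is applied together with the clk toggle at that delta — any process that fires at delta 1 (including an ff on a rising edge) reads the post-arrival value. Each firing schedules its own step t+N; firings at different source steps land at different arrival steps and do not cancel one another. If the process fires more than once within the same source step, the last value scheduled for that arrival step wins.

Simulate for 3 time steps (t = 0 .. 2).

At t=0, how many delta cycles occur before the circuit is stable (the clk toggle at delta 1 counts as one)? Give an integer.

t0.Δ0 s0=1 s4=0 s1=1 s3=0 s5=1 s2=0 clk=0
t0.Δ1 s0=1 s4=0 s1=1 s3=0 s5=1 s2=0 clk=1
t0.Δ2 s0=1 s4=0 s1=0 s3=0 s5=1 s2=1 clk=1
t1.Δ0 s0=1 s4=0 s1=0 s3=0 s5=1 s2=1 clk=1
t1.Δ1 s0=1 s4=0 s1=0 s3=0 s5=1 s2=1 clk=0
t2.Δ0 s0=1 s4=0 s1=0 s3=0 s5=1 s2=1 clk=0
t2.Δ1 s0=1 s4=0 s1=0 s3=0 s5=1 s2=1 clk=1

2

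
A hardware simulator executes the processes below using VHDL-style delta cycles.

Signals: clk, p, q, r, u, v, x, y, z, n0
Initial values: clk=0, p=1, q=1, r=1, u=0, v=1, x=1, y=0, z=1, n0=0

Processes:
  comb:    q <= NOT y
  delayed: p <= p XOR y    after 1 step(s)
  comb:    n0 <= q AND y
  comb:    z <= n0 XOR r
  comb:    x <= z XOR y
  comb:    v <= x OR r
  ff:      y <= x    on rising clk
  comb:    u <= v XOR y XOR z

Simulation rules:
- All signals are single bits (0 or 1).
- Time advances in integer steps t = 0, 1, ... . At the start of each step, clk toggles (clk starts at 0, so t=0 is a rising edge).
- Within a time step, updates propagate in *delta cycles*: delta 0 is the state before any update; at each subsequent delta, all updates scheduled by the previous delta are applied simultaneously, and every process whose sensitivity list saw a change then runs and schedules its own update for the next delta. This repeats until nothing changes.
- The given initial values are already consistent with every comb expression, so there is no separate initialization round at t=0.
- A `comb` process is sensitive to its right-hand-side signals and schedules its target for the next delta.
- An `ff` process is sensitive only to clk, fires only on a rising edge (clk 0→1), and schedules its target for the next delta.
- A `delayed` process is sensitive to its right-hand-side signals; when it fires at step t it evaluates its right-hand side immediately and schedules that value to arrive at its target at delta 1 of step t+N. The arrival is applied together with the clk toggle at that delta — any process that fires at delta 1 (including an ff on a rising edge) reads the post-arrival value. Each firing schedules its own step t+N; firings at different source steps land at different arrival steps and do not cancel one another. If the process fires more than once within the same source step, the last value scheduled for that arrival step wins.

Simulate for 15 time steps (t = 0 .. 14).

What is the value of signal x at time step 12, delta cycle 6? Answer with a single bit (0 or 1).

t0.Δ0 y=0 clk=0 q=1 x=1 u=0 n0=0 r=1 p=1 z=1 v=1
t0.Δ1 y=0 clk=1 q=1 x=1 u=0 n0=0 r=1 p=1 z=1 v=1
t0.Δ2 y=1 clk=1 q=1 x=1 u=0 n0=0 r=1 p=1 z=1 v=1
t0.Δ3 y=1 clk=1 q=0 x=0 u=1 n0=1 r=1 p=1 z=1 v=1
t0.Δ4 y=1 clk=1 q=0 x=0 u=1 n0=0 r=1 p=1 z=0 v=1
t0.Δ5 y=1 clk=1 q=0 x=1 u=0 n0=0 r=1 p=1 z=1 v=1
t0.Δ6 y=1 clk=1 q=0 x=0 u=1 n0=0 r=1 p=1 z=1 v=1
t1.Δ0 y=1 clk=1 q=0 x=0 u=1 n0=0 r=1 p=1 z=1 v=1
t1.Δ1 y=1 clk=0 q=0 x=0 u=1 n0=0 r=1 p=0 z=1 v=1
t2.Δ0 y=1 clk=0 q=0 x=0 u=1 n0=0 r=1 p=0 z=1 v=1
t2.Δ1 y=1 clk=1 q=0 x=0 u=1 n0=0 r=1 p=1 z=1 v=1
t2.Δ2 y=0 clk=1 q=0 x=0 u=1 n0=0 r=1 p=1 z=1 v=1
t2.Δ3 y=0 clk=1 q=1 x=1 u=0 n0=0 r=1 p=1 z=1 v=1
t3.Δ0 y=0 clk=1 q=1 x=1 u=0 n0=0 r=1 p=1 z=1 v=1
t3.Δ1 y=0 clk=0 q=1 x=1 u=0 n0=0 r=1 p=1 z=1 v=1
t4.Δ0 y=0 clk=0 q=1 x=1 u=0 n0=0 r=1 p=1 z=1 v=1
t4.Δ1 y=0 clk=1 q=1 x=1 u=0 n0=0 r=1 p=1 z=1 v=1
t4.Δ2 y=1 clk=1 q=1 x=1 u=0 n0=0 r=1 p=1 z=1 v=1
t4.Δ3 y=1 clk=1 q=0 x=0 u=1 n0=1 r=1 p=1 z=1 v=1
t4.Δ4 y=1 clk=1 q=0 x=0 u=1 n0=0 r=1 p=1 z=0 v=1
t4.Δ5 y=1 clk=1 q=0 x=1 u=0 n0=0 r=1 p=1 z=1 v=1
t4.Δ6 y=1 clk=1 q=0 x=0 u=1 n0=0 r=1 p=1 z=1 v=1
t5.Δ0 y=1 clk=1 q=0 x=0 u=1 n0=0 r=1 p=1 z=1 v=1
t5.Δ1 y=1 clk=0 q=0 x=0 u=1 n0=0 r=1 p=0 z=1 v=1
t6.Δ0 y=1 clk=0 q=0 x=0 u=1 n0=0 r=1 p=0 z=1 v=1
t6.Δ1 y=1 clk=1 q=0 x=0 u=1 n0=0 r=1 p=1 z=1 v=1
t6.Δ2 y=0 clk=1 q=0 x=0 u=1 n0=0 r=1 p=1 z=1 v=1
t6.Δ3 y=0 clk=1 q=1 x=1 u=0 n0=0 r=1 p=1 z=1 v=1
t7.Δ0 y=0 clk=1 q=1 x=1 u=0 n0=0 r=1 p=1 z=1 v=1
t7.Δ1 y=0 clk=0 q=1 x=1 u=0 n0=0 r=1 p=1 z=1 v=1
t8.Δ0 y=0 clk=0 q=1 x=1 u=0 n0=0 r=1 p=1 z=1 v=1
t8.Δ1 y=0 clk=1 q=1 x=1 u=0 n0=0 r=1 p=1 z=1 v=1
t8.Δ2 y=1 clk=1 q=1 x=1 u=0 n0=0 r=1 p=1 z=1 v=1
t8.Δ3 y=1 clk=1 q=0 x=0 u=1 n0=1 r=1 p=1 z=1 v=1
t8.Δ4 y=1 clk=1 q=0 x=0 u=1 n0=0 r=1 p=1 z=0 v=1
t8.Δ5 y=1 clk=1 q=0 x=1 u=0 n0=0 r=1 p=1 z=1 v=1
t8.Δ6 y=1 clk=1 q=0 x=0 u=1 n0=0 r=1 p=1 z=1 v=1
t9.Δ0 y=1 clk=1 q=0 x=0 u=1 n0=0 r=1 p=1 z=1 v=1
t9.Δ1 y=1 clk=0 q=0 x=0 u=1 n0=0 r=1 p=0 z=1 v=1
t10.Δ0 y=1 clk=0 q=0 x=0 u=1 n0=0 r=1 p=0 z=1 v=1
t10.Δ1 y=1 clk=1 q=0 x=0 u=1 n0=0 r=1 p=1 z=1 v=1
t10.Δ2 y=0 clk=1 q=0 x=0 u=1 n0=0 r=1 p=1 z=1 v=1
t10.Δ3 y=0 clk=1 q=1 x=1 u=0 n0=0 r=1 p=1 z=1 v=1
t11.Δ0 y=0 clk=1 q=1 x=1 u=0 n0=0 r=1 p=1 z=1 v=1
t11.Δ1 y=0 clk=0 q=1 x=1 u=0 n0=0 r=1 p=1 z=1 v=1
t12.Δ0 y=0 clk=0 q=1 x=1 u=0 n0=0 r=1 p=1 z=1 v=1
t12.Δ1 y=0 clk=1 q=1 x=1 u=0 n0=0 r=1 p=1 z=1 v=1
t12.Δ2 y=1 clk=1 q=1 x=1 u=0 n0=0 r=1 p=1 z=1 v=1
t12.Δ3 y=1 clk=1 q=0 x=0 u=1 n0=1 r=1 p=1 z=1 v=1
t12.Δ4 y=1 clk=1 q=0 x=0 u=1 n0=0 r=1 p=1 z=0 v=1
t12.Δ5 y=1 clk=1 q=0 x=1 u=0 n0=0 r=1 p=1 z=1 v=1
t12.Δ6 y=1 clk=1 q=0 x=0 u=1 n0=0 r=1 p=1 z=1 v=1
t13.Δ0 y=1 clk=1 q=0 x=0 u=1 n0=0 r=1 p=1 z=1 v=1
t13.Δ1 y=1 clk=0 q=0 x=0 u=1 n0=0 r=1 p=0 z=1 v=1
t14.Δ0 y=1 clk=0 q=0 x=0 u=1 n0=0 r=1 p=0 z=1 v=1
t14.Δ1 y=1 clk=1 q=0 x=0 u=1 n0=0 r=1 p=1 z=1 v=1
t14.Δ2 y=0 clk=1 q=0 x=0 u=1 n0=0 r=1 p=1 z=1 v=1
t14.Δ3 y=0 clk=1 q=1 x=1 u=0 n0=0 r=1 p=1 z=1 v=1

0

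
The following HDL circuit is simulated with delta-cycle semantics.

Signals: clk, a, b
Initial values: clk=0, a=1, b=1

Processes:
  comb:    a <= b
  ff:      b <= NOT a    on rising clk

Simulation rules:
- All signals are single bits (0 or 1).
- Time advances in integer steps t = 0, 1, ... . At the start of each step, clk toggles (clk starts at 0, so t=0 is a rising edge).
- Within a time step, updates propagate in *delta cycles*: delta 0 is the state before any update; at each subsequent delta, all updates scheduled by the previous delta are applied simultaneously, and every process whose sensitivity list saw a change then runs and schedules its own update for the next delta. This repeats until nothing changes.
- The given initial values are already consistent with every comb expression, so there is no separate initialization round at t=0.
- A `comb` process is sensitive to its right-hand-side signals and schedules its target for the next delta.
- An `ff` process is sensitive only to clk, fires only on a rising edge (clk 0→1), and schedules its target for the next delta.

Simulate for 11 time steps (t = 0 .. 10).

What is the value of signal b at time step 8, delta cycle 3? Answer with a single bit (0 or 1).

[bits: b,clk,a]
t=0: Δ0=101 Δ1=111 Δ2=011 Δ3=010 | 3Δ
t=1: Δ0=010 Δ1=000 | 1Δ
t=2: Δ0=000 Δ1=010 Δ2=110 Δ3=111 | 3Δ
t=3: Δ0=111 Δ1=101 | 1Δ
t=4: Δ0=101 Δ1=111 Δ2=011 Δ3=010 | 3Δ
t=5: Δ0=010 Δ1=000 | 1Δ
t=6: Δ0=000 Δ1=010 Δ2=110 Δ3=111 | 3Δ
t=7: Δ0=111 Δ1=101 | 1Δ
t=8: Δ0=101 Δ1=111 Δ2=011 Δ3=010 | 3Δ
t=9: Δ0=010 Δ1=000 | 1Δ
t=10: Δ0=000 Δ1=010 Δ2=110 Δ3=111 | 3Δ

0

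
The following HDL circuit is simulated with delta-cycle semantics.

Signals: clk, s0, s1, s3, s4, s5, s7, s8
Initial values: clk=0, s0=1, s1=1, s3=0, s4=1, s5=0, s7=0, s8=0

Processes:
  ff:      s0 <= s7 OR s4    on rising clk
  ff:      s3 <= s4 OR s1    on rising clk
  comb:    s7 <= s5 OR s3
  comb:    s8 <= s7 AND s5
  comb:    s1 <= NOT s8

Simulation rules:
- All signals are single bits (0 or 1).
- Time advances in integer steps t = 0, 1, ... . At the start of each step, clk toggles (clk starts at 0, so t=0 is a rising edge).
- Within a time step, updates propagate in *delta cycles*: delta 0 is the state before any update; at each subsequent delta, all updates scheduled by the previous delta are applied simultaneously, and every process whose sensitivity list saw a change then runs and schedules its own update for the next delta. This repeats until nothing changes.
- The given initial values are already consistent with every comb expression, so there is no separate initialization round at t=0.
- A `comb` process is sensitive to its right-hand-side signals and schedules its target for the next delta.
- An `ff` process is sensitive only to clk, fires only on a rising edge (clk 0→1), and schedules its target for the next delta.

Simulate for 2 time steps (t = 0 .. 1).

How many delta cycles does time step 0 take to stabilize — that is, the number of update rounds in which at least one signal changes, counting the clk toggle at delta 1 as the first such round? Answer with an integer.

3

t=0 Δ0: s5=0 s7=0 s3=0 s8=0 s0=1 s1=1 s4=1 clk=0
  Δ1: clk:0→1
  Δ2: s3:0→1
  Δ3: s7:0→1
  (3Δ to stable)
t=1 Δ0: s5=0 s7=1 s3=1 s8=0 s0=1 s1=1 s4=1 clk=1
  Δ1: clk:1→0
  (1Δ to stable)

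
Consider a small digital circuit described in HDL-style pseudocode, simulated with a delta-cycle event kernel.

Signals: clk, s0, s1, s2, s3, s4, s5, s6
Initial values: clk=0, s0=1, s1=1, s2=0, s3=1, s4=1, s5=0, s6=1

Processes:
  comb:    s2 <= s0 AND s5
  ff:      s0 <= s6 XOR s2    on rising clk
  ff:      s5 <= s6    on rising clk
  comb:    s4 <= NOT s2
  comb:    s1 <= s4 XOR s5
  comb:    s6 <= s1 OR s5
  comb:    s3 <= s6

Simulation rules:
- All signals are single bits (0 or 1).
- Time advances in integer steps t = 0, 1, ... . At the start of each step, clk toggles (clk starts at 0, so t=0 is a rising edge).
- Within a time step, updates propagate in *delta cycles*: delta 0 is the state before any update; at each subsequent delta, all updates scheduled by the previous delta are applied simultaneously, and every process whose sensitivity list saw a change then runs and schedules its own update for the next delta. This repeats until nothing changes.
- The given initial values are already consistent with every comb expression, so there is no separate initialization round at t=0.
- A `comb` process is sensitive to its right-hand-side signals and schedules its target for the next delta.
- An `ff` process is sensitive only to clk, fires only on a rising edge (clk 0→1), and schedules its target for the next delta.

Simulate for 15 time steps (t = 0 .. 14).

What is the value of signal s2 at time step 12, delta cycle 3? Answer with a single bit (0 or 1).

1

t0.Δ0 s5=0 s3=1 s4=1 clk=0 s1=1 s0=1 s6=1 s2=0
t0.Δ1 s5=0 s3=1 s4=1 clk=1 s1=1 s0=1 s6=1 s2=0
t0.Δ2 s5=1 s3=1 s4=1 clk=1 s1=1 s0=1 s6=1 s2=0
t0.Δ3 s5=1 s3=1 s4=1 clk=1 s1=0 s0=1 s6=1 s2=1
t0.Δ4 s5=1 s3=1 s4=0 clk=1 s1=0 s0=1 s6=1 s2=1
t0.Δ5 s5=1 s3=1 s4=0 clk=1 s1=1 s0=1 s6=1 s2=1
t1.Δ0 s5=1 s3=1 s4=0 clk=1 s1=1 s0=1 s6=1 s2=1
t1.Δ1 s5=1 s3=1 s4=0 clk=0 s1=1 s0=1 s6=1 s2=1
t2.Δ0 s5=1 s3=1 s4=0 clk=0 s1=1 s0=1 s6=1 s2=1
t2.Δ1 s5=1 s3=1 s4=0 clk=1 s1=1 s0=1 s6=1 s2=1
t2.Δ2 s5=1 s3=1 s4=0 clk=1 s1=1 s0=0 s6=1 s2=1
t2.Δ3 s5=1 s3=1 s4=0 clk=1 s1=1 s0=0 s6=1 s2=0
t2.Δ4 s5=1 s3=1 s4=1 clk=1 s1=1 s0=0 s6=1 s2=0
t2.Δ5 s5=1 s3=1 s4=1 clk=1 s1=0 s0=0 s6=1 s2=0
t3.Δ0 s5=1 s3=1 s4=1 clk=1 s1=0 s0=0 s6=1 s2=0
t3.Δ1 s5=1 s3=1 s4=1 clk=0 s1=0 s0=0 s6=1 s2=0
t4.Δ0 s5=1 s3=1 s4=1 clk=0 s1=0 s0=0 s6=1 s2=0
t4.Δ1 s5=1 s3=1 s4=1 clk=1 s1=0 s0=0 s6=1 s2=0
t4.Δ2 s5=1 s3=1 s4=1 clk=1 s1=0 s0=1 s6=1 s2=0
t4.Δ3 s5=1 s3=1 s4=1 clk=1 s1=0 s0=1 s6=1 s2=1
t4.Δ4 s5=1 s3=1 s4=0 clk=1 s1=0 s0=1 s6=1 s2=1
t4.Δ5 s5=1 s3=1 s4=0 clk=1 s1=1 s0=1 s6=1 s2=1
t5.Δ0 s5=1 s3=1 s4=0 clk=1 s1=1 s0=1 s6=1 s2=1
t5.Δ1 s5=1 s3=1 s4=0 clk=0 s1=1 s0=1 s6=1 s2=1
t6.Δ0 s5=1 s3=1 s4=0 clk=0 s1=1 s0=1 s6=1 s2=1
t6.Δ1 s5=1 s3=1 s4=0 clk=1 s1=1 s0=1 s6=1 s2=1
t6.Δ2 s5=1 s3=1 s4=0 clk=1 s1=1 s0=0 s6=1 s2=1
t6.Δ3 s5=1 s3=1 s4=0 clk=1 s1=1 s0=0 s6=1 s2=0
t6.Δ4 s5=1 s3=1 s4=1 clk=1 s1=1 s0=0 s6=1 s2=0
t6.Δ5 s5=1 s3=1 s4=1 clk=1 s1=0 s0=0 s6=1 s2=0
t7.Δ0 s5=1 s3=1 s4=1 clk=1 s1=0 s0=0 s6=1 s2=0
t7.Δ1 s5=1 s3=1 s4=1 clk=0 s1=0 s0=0 s6=1 s2=0
t8.Δ0 s5=1 s3=1 s4=1 clk=0 s1=0 s0=0 s6=1 s2=0
t8.Δ1 s5=1 s3=1 s4=1 clk=1 s1=0 s0=0 s6=1 s2=0
t8.Δ2 s5=1 s3=1 s4=1 clk=1 s1=0 s0=1 s6=1 s2=0
t8.Δ3 s5=1 s3=1 s4=1 clk=1 s1=0 s0=1 s6=1 s2=1
t8.Δ4 s5=1 s3=1 s4=0 clk=1 s1=0 s0=1 s6=1 s2=1
t8.Δ5 s5=1 s3=1 s4=0 clk=1 s1=1 s0=1 s6=1 s2=1
t9.Δ0 s5=1 s3=1 s4=0 clk=1 s1=1 s0=1 s6=1 s2=1
t9.Δ1 s5=1 s3=1 s4=0 clk=0 s1=1 s0=1 s6=1 s2=1
t10.Δ0 s5=1 s3=1 s4=0 clk=0 s1=1 s0=1 s6=1 s2=1
t10.Δ1 s5=1 s3=1 s4=0 clk=1 s1=1 s0=1 s6=1 s2=1
t10.Δ2 s5=1 s3=1 s4=0 clk=1 s1=1 s0=0 s6=1 s2=1
t10.Δ3 s5=1 s3=1 s4=0 clk=1 s1=1 s0=0 s6=1 s2=0
t10.Δ4 s5=1 s3=1 s4=1 clk=1 s1=1 s0=0 s6=1 s2=0
t10.Δ5 s5=1 s3=1 s4=1 clk=1 s1=0 s0=0 s6=1 s2=0
t11.Δ0 s5=1 s3=1 s4=1 clk=1 s1=0 s0=0 s6=1 s2=0
t11.Δ1 s5=1 s3=1 s4=1 clk=0 s1=0 s0=0 s6=1 s2=0
t12.Δ0 s5=1 s3=1 s4=1 clk=0 s1=0 s0=0 s6=1 s2=0
t12.Δ1 s5=1 s3=1 s4=1 clk=1 s1=0 s0=0 s6=1 s2=0
t12.Δ2 s5=1 s3=1 s4=1 clk=1 s1=0 s0=1 s6=1 s2=0
t12.Δ3 s5=1 s3=1 s4=1 clk=1 s1=0 s0=1 s6=1 s2=1
t12.Δ4 s5=1 s3=1 s4=0 clk=1 s1=0 s0=1 s6=1 s2=1
t12.Δ5 s5=1 s3=1 s4=0 clk=1 s1=1 s0=1 s6=1 s2=1
t13.Δ0 s5=1 s3=1 s4=0 clk=1 s1=1 s0=1 s6=1 s2=1
t13.Δ1 s5=1 s3=1 s4=0 clk=0 s1=1 s0=1 s6=1 s2=1
t14.Δ0 s5=1 s3=1 s4=0 clk=0 s1=1 s0=1 s6=1 s2=1
t14.Δ1 s5=1 s3=1 s4=0 clk=1 s1=1 s0=1 s6=1 s2=1
t14.Δ2 s5=1 s3=1 s4=0 clk=1 s1=1 s0=0 s6=1 s2=1
t14.Δ3 s5=1 s3=1 s4=0 clk=1 s1=1 s0=0 s6=1 s2=0
t14.Δ4 s5=1 s3=1 s4=1 clk=1 s1=1 s0=0 s6=1 s2=0
t14.Δ5 s5=1 s3=1 s4=1 clk=1 s1=0 s0=0 s6=1 s2=0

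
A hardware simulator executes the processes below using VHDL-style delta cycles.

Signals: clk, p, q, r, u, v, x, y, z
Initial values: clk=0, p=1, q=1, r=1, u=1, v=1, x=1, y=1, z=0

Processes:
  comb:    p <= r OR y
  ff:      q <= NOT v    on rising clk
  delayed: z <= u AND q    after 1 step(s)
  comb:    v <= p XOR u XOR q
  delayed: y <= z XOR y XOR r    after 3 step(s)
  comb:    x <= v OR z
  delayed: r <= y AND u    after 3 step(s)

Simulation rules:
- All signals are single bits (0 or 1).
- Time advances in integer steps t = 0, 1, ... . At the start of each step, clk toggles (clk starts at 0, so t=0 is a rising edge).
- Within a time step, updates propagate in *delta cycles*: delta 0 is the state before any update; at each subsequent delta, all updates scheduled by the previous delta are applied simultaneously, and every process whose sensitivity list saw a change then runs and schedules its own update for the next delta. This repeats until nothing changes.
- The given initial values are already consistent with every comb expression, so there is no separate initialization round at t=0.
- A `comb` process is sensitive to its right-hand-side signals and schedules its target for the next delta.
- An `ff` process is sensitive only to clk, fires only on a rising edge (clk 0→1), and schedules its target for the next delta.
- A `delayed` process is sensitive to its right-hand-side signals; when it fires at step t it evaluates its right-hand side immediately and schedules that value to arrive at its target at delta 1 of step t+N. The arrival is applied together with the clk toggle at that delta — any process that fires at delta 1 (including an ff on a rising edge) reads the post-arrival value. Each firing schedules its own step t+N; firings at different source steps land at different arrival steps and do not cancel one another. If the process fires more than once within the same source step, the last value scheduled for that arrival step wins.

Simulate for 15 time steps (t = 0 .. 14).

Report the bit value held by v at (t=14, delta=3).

0

t=0 Δ0: u=1 r=1 y=1 v=1 x=1 q=1 z=0 clk=0 p=1
  Δ1: clk:0→1
  Δ2: q:1→0
  Δ3: v:1→0
  Δ4: x:1→0
  (4Δ to stable)
t=1 Δ0: u=1 r=1 y=1 v=0 x=0 q=0 z=0 clk=1 p=1
  Δ1: clk:1→0
  (1Δ to stable)
t=2 Δ0: u=1 r=1 y=1 v=0 x=0 q=0 z=0 clk=0 p=1
  Δ1: clk:0→1
  Δ2: q:0→1
  Δ3: v:0→1
  Δ4: x:0→1
  (4Δ to stable)
t=3 Δ0: u=1 r=1 y=1 v=1 x=1 q=1 z=0 clk=1 p=1
  Δ1: z:0→1, clk:1→0
  (1Δ to stable)
t=4 Δ0: u=1 r=1 y=1 v=1 x=1 q=1 z=1 clk=0 p=1
  Δ1: clk:0→1
  Δ2: q:1→0
  Δ3: v:1→0
  (3Δ to stable)
t=5 Δ0: u=1 r=1 y=1 v=0 x=1 q=0 z=1 clk=1 p=1
  Δ1: z:1→0, clk:1→0
  Δ2: x:1→0
  (2Δ to stable)
t=6 Δ0: u=1 r=1 y=1 v=0 x=0 q=0 z=0 clk=0 p=1
  Δ1: clk:0→1
  Δ2: q:0→1
  Δ3: v:0→1
  Δ4: x:0→1
  (4Δ to stable)
t=7 Δ0: u=1 r=1 y=1 v=1 x=1 q=1 z=0 clk=1 p=1
  Δ1: z:0→1, clk:1→0
  (1Δ to stable)
t=8 Δ0: u=1 r=1 y=1 v=1 x=1 q=1 z=1 clk=0 p=1
  Δ1: y:1→0, clk:0→1
  Δ2: q:1→0
  Δ3: v:1→0
  (3Δ to stable)
t=9 Δ0: u=1 r=1 y=0 v=0 x=1 q=0 z=1 clk=1 p=1
  Δ1: z:1→0, clk:1→0
  Δ2: x:1→0
  (2Δ to stable)
t=10 Δ0: u=1 r=1 y=0 v=0 x=0 q=0 z=0 clk=0 p=1
  Δ1: y:0→1, clk:0→1
  Δ2: q:0→1
  Δ3: v:0→1
  Δ4: x:0→1
  (4Δ to stable)
t=11 Δ0: u=1 r=1 y=1 v=1 x=1 q=1 z=0 clk=1 p=1
  Δ1: r:1→0, y:1→0, z:0→1, clk:1→0
  Δ2: p:1→0
  Δ3: v:1→0
  (3Δ to stable)
t=12 Δ0: u=1 r=0 y=0 v=0 x=1 q=1 z=1 clk=0 p=0
  Δ1: y:0→1, clk:0→1
  Δ2: p:0→1
  Δ3: v:0→1
  (3Δ to stable)
t=13 Δ0: u=1 r=0 y=1 v=1 x=1 q=1 z=1 clk=1 p=1
  Δ1: r:0→1, y:1→0, clk:1→0
  (1Δ to stable)
t=14 Δ0: u=1 r=1 y=0 v=1 x=1 q=1 z=1 clk=0 p=1
  Δ1: r:1→0, y:0→1, clk:0→1
  Δ2: q:1→0
  Δ3: v:1→0
  (3Δ to stable)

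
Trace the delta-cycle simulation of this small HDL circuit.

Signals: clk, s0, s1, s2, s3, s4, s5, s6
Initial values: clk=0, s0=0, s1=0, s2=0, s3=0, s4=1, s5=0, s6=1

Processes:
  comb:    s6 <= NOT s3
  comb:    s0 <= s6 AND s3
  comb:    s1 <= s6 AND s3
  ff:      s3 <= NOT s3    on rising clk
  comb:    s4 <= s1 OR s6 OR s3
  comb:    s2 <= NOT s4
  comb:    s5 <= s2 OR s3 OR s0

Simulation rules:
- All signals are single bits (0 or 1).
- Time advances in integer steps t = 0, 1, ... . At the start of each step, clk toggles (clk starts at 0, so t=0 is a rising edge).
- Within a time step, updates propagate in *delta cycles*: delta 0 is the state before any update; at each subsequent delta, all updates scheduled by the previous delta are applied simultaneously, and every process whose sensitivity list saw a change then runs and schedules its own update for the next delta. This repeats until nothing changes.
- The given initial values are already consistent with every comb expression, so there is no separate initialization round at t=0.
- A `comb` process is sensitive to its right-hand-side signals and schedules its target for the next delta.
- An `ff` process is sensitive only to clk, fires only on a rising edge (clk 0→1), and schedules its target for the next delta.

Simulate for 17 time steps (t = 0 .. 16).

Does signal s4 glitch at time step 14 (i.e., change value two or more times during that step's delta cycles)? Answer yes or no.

t0.Δ0 clk=0 s3=0 s1=0 s0=0 s6=1 s2=0 s4=1 s5=0
t0.Δ1 clk=1 s3=0 s1=0 s0=0 s6=1 s2=0 s4=1 s5=0
t0.Δ2 clk=1 s3=1 s1=0 s0=0 s6=1 s2=0 s4=1 s5=0
t0.Δ3 clk=1 s3=1 s1=1 s0=1 s6=0 s2=0 s4=1 s5=1
t0.Δ4 clk=1 s3=1 s1=0 s0=0 s6=0 s2=0 s4=1 s5=1
t1.Δ0 clk=1 s3=1 s1=0 s0=0 s6=0 s2=0 s4=1 s5=1
t1.Δ1 clk=0 s3=1 s1=0 s0=0 s6=0 s2=0 s4=1 s5=1
t2.Δ0 clk=0 s3=1 s1=0 s0=0 s6=0 s2=0 s4=1 s5=1
t2.Δ1 clk=1 s3=1 s1=0 s0=0 s6=0 s2=0 s4=1 s5=1
t2.Δ2 clk=1 s3=0 s1=0 s0=0 s6=0 s2=0 s4=1 s5=1
t2.Δ3 clk=1 s3=0 s1=0 s0=0 s6=1 s2=0 s4=0 s5=0
t2.Δ4 clk=1 s3=0 s1=0 s0=0 s6=1 s2=1 s4=1 s5=0
t2.Δ5 clk=1 s3=0 s1=0 s0=0 s6=1 s2=0 s4=1 s5=1
t2.Δ6 clk=1 s3=0 s1=0 s0=0 s6=1 s2=0 s4=1 s5=0
t3.Δ0 clk=1 s3=0 s1=0 s0=0 s6=1 s2=0 s4=1 s5=0
t3.Δ1 clk=0 s3=0 s1=0 s0=0 s6=1 s2=0 s4=1 s5=0
t4.Δ0 clk=0 s3=0 s1=0 s0=0 s6=1 s2=0 s4=1 s5=0
t4.Δ1 clk=1 s3=0 s1=0 s0=0 s6=1 s2=0 s4=1 s5=0
t4.Δ2 clk=1 s3=1 s1=0 s0=0 s6=1 s2=0 s4=1 s5=0
t4.Δ3 clk=1 s3=1 s1=1 s0=1 s6=0 s2=0 s4=1 s5=1
t4.Δ4 clk=1 s3=1 s1=0 s0=0 s6=0 s2=0 s4=1 s5=1
t5.Δ0 clk=1 s3=1 s1=0 s0=0 s6=0 s2=0 s4=1 s5=1
t5.Δ1 clk=0 s3=1 s1=0 s0=0 s6=0 s2=0 s4=1 s5=1
t6.Δ0 clk=0 s3=1 s1=0 s0=0 s6=0 s2=0 s4=1 s5=1
t6.Δ1 clk=1 s3=1 s1=0 s0=0 s6=0 s2=0 s4=1 s5=1
t6.Δ2 clk=1 s3=0 s1=0 s0=0 s6=0 s2=0 s4=1 s5=1
t6.Δ3 clk=1 s3=0 s1=0 s0=0 s6=1 s2=0 s4=0 s5=0
t6.Δ4 clk=1 s3=0 s1=0 s0=0 s6=1 s2=1 s4=1 s5=0
t6.Δ5 clk=1 s3=0 s1=0 s0=0 s6=1 s2=0 s4=1 s5=1
t6.Δ6 clk=1 s3=0 s1=0 s0=0 s6=1 s2=0 s4=1 s5=0
t7.Δ0 clk=1 s3=0 s1=0 s0=0 s6=1 s2=0 s4=1 s5=0
t7.Δ1 clk=0 s3=0 s1=0 s0=0 s6=1 s2=0 s4=1 s5=0
t8.Δ0 clk=0 s3=0 s1=0 s0=0 s6=1 s2=0 s4=1 s5=0
t8.Δ1 clk=1 s3=0 s1=0 s0=0 s6=1 s2=0 s4=1 s5=0
t8.Δ2 clk=1 s3=1 s1=0 s0=0 s6=1 s2=0 s4=1 s5=0
t8.Δ3 clk=1 s3=1 s1=1 s0=1 s6=0 s2=0 s4=1 s5=1
t8.Δ4 clk=1 s3=1 s1=0 s0=0 s6=0 s2=0 s4=1 s5=1
t9.Δ0 clk=1 s3=1 s1=0 s0=0 s6=0 s2=0 s4=1 s5=1
t9.Δ1 clk=0 s3=1 s1=0 s0=0 s6=0 s2=0 s4=1 s5=1
t10.Δ0 clk=0 s3=1 s1=0 s0=0 s6=0 s2=0 s4=1 s5=1
t10.Δ1 clk=1 s3=1 s1=0 s0=0 s6=0 s2=0 s4=1 s5=1
t10.Δ2 clk=1 s3=0 s1=0 s0=0 s6=0 s2=0 s4=1 s5=1
t10.Δ3 clk=1 s3=0 s1=0 s0=0 s6=1 s2=0 s4=0 s5=0
t10.Δ4 clk=1 s3=0 s1=0 s0=0 s6=1 s2=1 s4=1 s5=0
t10.Δ5 clk=1 s3=0 s1=0 s0=0 s6=1 s2=0 s4=1 s5=1
t10.Δ6 clk=1 s3=0 s1=0 s0=0 s6=1 s2=0 s4=1 s5=0
t11.Δ0 clk=1 s3=0 s1=0 s0=0 s6=1 s2=0 s4=1 s5=0
t11.Δ1 clk=0 s3=0 s1=0 s0=0 s6=1 s2=0 s4=1 s5=0
t12.Δ0 clk=0 s3=0 s1=0 s0=0 s6=1 s2=0 s4=1 s5=0
t12.Δ1 clk=1 s3=0 s1=0 s0=0 s6=1 s2=0 s4=1 s5=0
t12.Δ2 clk=1 s3=1 s1=0 s0=0 s6=1 s2=0 s4=1 s5=0
t12.Δ3 clk=1 s3=1 s1=1 s0=1 s6=0 s2=0 s4=1 s5=1
t12.Δ4 clk=1 s3=1 s1=0 s0=0 s6=0 s2=0 s4=1 s5=1
t13.Δ0 clk=1 s3=1 s1=0 s0=0 s6=0 s2=0 s4=1 s5=1
t13.Δ1 clk=0 s3=1 s1=0 s0=0 s6=0 s2=0 s4=1 s5=1
t14.Δ0 clk=0 s3=1 s1=0 s0=0 s6=0 s2=0 s4=1 s5=1
t14.Δ1 clk=1 s3=1 s1=0 s0=0 s6=0 s2=0 s4=1 s5=1
t14.Δ2 clk=1 s3=0 s1=0 s0=0 s6=0 s2=0 s4=1 s5=1
t14.Δ3 clk=1 s3=0 s1=0 s0=0 s6=1 s2=0 s4=0 s5=0
t14.Δ4 clk=1 s3=0 s1=0 s0=0 s6=1 s2=1 s4=1 s5=0
t14.Δ5 clk=1 s3=0 s1=0 s0=0 s6=1 s2=0 s4=1 s5=1
t14.Δ6 clk=1 s3=0 s1=0 s0=0 s6=1 s2=0 s4=1 s5=0
t15.Δ0 clk=1 s3=0 s1=0 s0=0 s6=1 s2=0 s4=1 s5=0
t15.Δ1 clk=0 s3=0 s1=0 s0=0 s6=1 s2=0 s4=1 s5=0
t16.Δ0 clk=0 s3=0 s1=0 s0=0 s6=1 s2=0 s4=1 s5=0
t16.Δ1 clk=1 s3=0 s1=0 s0=0 s6=1 s2=0 s4=1 s5=0
t16.Δ2 clk=1 s3=1 s1=0 s0=0 s6=1 s2=0 s4=1 s5=0
t16.Δ3 clk=1 s3=1 s1=1 s0=1 s6=0 s2=0 s4=1 s5=1
t16.Δ4 clk=1 s3=1 s1=0 s0=0 s6=0 s2=0 s4=1 s5=1

yes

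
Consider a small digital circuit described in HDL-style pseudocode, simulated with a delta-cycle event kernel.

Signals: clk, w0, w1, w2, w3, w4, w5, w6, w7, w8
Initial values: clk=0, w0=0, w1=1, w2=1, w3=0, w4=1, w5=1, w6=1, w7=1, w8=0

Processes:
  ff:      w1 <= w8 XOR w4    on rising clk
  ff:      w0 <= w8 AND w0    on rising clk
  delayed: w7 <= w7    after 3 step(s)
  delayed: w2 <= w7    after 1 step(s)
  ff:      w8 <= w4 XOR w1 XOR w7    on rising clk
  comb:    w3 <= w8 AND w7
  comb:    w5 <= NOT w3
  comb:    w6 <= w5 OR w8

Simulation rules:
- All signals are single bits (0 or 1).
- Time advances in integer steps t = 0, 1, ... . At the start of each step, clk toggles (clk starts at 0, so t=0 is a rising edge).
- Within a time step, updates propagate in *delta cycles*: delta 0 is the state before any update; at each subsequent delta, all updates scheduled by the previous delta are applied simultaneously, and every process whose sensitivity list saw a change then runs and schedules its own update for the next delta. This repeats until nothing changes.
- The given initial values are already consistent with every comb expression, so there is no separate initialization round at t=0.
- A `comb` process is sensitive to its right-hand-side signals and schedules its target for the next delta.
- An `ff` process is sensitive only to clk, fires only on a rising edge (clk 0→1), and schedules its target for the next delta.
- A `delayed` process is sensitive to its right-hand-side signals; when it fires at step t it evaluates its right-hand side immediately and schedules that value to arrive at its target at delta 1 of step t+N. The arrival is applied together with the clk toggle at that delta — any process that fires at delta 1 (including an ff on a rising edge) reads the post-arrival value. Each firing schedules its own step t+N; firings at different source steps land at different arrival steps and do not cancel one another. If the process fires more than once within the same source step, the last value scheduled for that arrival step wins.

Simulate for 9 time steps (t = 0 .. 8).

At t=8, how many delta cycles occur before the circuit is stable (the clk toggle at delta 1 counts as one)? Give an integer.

4

[bits: clk,w1,w4,w3,w7,w8,w6,w5,w0,w2]
t=0: Δ0=0110101101 Δ1=1110101101 Δ2=1110111101 Δ3=1111111101 Δ4=1111111001 | 4Δ
t=1: Δ0=1111111001 Δ1=0111111001 | 1Δ
t=2: Δ0=0111111001 Δ1=1111111001 Δ2=1011111001 | 2Δ
t=3: Δ0=1011111001 Δ1=0011111001 | 1Δ
t=4: Δ0=0011111001 Δ1=1011111001 Δ2=1011101001 Δ3=1010100001 Δ4=1010100101 Δ5=1010101101 | 5Δ
t=5: Δ0=1010101101 Δ1=0010101101 | 1Δ
t=6: Δ0=0010101101 Δ1=1010101101 Δ2=1110101101 | 2Δ
t=7: Δ0=1110101101 Δ1=0110101101 | 1Δ
t=8: Δ0=0110101101 Δ1=1110101101 Δ2=1110111101 Δ3=1111111101 Δ4=1111111001 | 4Δ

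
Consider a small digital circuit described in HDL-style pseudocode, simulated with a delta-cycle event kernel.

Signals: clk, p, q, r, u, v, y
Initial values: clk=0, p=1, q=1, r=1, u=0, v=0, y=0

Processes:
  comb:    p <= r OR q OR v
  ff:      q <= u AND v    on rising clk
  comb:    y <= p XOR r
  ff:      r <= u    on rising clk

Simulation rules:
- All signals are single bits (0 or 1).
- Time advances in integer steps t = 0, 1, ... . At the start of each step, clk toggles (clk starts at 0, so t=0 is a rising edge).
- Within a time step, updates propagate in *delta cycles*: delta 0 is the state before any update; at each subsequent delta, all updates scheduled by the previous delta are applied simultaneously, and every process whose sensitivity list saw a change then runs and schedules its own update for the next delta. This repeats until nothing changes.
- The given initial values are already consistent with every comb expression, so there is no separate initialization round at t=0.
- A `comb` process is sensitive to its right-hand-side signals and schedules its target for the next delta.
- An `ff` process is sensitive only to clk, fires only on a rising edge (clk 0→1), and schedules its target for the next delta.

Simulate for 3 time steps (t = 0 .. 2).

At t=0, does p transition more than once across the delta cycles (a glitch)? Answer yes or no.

[bits: r,u,p,v,q,y,clk]
t=0: Δ0=1010100 Δ1=1010101 Δ2=0010001 Δ3=0000011 Δ4=0000001 | 4Δ
t=1: Δ0=0000001 Δ1=0000000 | 1Δ
t=2: Δ0=0000000 Δ1=0000001 | 1Δ

no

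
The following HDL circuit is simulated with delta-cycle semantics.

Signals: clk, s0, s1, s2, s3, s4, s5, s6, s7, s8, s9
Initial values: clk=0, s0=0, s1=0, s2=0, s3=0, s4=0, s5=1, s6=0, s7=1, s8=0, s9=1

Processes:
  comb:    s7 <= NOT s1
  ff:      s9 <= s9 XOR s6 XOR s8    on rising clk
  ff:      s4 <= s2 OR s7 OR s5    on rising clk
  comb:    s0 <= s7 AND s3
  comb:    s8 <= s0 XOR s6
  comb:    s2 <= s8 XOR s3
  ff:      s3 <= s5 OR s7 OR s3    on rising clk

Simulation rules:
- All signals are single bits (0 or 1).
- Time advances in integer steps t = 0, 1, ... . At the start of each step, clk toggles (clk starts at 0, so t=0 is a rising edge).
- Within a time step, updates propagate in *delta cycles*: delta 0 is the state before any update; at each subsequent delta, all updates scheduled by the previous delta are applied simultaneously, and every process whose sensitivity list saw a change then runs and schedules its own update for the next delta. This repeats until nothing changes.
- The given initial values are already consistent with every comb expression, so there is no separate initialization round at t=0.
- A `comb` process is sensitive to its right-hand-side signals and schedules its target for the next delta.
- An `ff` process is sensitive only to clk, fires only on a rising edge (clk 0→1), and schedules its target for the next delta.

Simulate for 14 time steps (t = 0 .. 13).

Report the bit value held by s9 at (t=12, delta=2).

1

[bits: s5,s7,s0,s8,s1,clk,s9,s2,s6,s4,s3]
t=0: Δ0=11000010000 Δ1=11000110000 Δ2=11000110011 Δ3=11100111011 Δ4=11110111011 Δ5=11110110011 | 5Δ
t=1: Δ0=11110110011 Δ1=11110010011 | 1Δ
t=2: Δ0=11110010011 Δ1=11110110011 Δ2=11110100011 | 2Δ
t=3: Δ0=11110100011 Δ1=11110000011 | 1Δ
t=4: Δ0=11110000011 Δ1=11110100011 Δ2=11110110011 | 2Δ
t=5: Δ0=11110110011 Δ1=11110010011 | 1Δ
t=6: Δ0=11110010011 Δ1=11110110011 Δ2=11110100011 | 2Δ
t=7: Δ0=11110100011 Δ1=11110000011 | 1Δ
t=8: Δ0=11110000011 Δ1=11110100011 Δ2=11110110011 | 2Δ
t=9: Δ0=11110110011 Δ1=11110010011 | 1Δ
t=10: Δ0=11110010011 Δ1=11110110011 Δ2=11110100011 | 2Δ
t=11: Δ0=11110100011 Δ1=11110000011 | 1Δ
t=12: Δ0=11110000011 Δ1=11110100011 Δ2=11110110011 | 2Δ
t=13: Δ0=11110110011 Δ1=11110010011 | 1Δ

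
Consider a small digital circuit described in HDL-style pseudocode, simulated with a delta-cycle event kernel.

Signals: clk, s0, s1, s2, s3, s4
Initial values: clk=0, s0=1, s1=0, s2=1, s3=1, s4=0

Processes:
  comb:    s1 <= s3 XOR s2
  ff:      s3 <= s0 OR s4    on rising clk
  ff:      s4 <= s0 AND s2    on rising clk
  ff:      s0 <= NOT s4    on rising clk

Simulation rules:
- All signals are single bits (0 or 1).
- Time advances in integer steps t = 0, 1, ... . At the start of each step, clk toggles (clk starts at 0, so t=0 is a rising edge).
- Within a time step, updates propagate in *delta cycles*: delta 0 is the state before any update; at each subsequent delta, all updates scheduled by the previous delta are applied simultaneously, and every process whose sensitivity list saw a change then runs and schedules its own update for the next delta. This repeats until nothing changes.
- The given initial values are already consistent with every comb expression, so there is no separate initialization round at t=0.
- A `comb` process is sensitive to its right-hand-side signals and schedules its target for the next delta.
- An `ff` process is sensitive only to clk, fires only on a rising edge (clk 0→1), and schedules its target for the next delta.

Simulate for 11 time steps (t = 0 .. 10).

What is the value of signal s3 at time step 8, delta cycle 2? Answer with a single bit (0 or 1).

1

[bits: s0,clk,s3,s1,s2,s4]
t=0: Δ0=101010 Δ1=111010 Δ2=111011 | 2Δ
t=1: Δ0=111011 Δ1=101011 | 1Δ
t=2: Δ0=101011 Δ1=111011 Δ2=011011 | 2Δ
t=3: Δ0=011011 Δ1=001011 | 1Δ
t=4: Δ0=001011 Δ1=011011 Δ2=011010 | 2Δ
t=5: Δ0=011010 Δ1=001010 | 1Δ
t=6: Δ0=001010 Δ1=011010 Δ2=110010 Δ3=110110 | 3Δ
t=7: Δ0=110110 Δ1=100110 | 1Δ
t=8: Δ0=100110 Δ1=110110 Δ2=111111 Δ3=111011 | 3Δ
t=9: Δ0=111011 Δ1=101011 | 1Δ
t=10: Δ0=101011 Δ1=111011 Δ2=011011 | 2Δ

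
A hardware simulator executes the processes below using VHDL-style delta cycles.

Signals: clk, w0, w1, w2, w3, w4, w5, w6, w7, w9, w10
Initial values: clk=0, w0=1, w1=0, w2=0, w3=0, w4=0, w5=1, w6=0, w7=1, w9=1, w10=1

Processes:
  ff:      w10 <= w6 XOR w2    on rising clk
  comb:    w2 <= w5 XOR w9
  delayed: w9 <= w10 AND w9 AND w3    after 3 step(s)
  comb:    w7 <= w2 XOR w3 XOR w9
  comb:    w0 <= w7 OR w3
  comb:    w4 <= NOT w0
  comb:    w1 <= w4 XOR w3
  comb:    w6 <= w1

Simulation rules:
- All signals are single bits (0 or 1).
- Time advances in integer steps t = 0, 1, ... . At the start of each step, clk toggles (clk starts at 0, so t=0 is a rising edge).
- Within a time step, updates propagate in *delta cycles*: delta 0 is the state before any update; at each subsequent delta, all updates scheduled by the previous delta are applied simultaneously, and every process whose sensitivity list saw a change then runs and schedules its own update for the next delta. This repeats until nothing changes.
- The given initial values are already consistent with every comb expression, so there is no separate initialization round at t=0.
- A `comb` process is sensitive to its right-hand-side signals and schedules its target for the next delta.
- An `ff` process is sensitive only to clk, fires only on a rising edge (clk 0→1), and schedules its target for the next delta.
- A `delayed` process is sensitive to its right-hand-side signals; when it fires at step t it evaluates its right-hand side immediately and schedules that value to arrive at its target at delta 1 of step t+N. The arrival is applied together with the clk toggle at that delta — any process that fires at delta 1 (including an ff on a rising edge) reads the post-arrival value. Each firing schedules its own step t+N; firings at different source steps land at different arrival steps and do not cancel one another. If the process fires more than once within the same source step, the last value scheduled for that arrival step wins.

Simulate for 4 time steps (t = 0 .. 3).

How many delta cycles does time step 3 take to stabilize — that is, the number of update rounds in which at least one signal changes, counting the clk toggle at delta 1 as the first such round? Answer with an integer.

t=0 Δ0: w4=0 w3=0 w5=1 w0=1 w1=0 w9=1 clk=0 w10=1 w2=0 w7=1 w6=0
  Δ1: clk:0→1
  Δ2: w10:1→0
  (2Δ to stable)
t=1 Δ0: w4=0 w3=0 w5=1 w0=1 w1=0 w9=1 clk=1 w10=0 w2=0 w7=1 w6=0
  Δ1: clk:1→0
  (1Δ to stable)
t=2 Δ0: w4=0 w3=0 w5=1 w0=1 w1=0 w9=1 clk=0 w10=0 w2=0 w7=1 w6=0
  Δ1: clk:0→1
  (1Δ to stable)
t=3 Δ0: w4=0 w3=0 w5=1 w0=1 w1=0 w9=1 clk=1 w10=0 w2=0 w7=1 w6=0
  Δ1: w9:1→0, clk:1→0
  Δ2: w2:0→1, w7:1→0
  Δ3: w0:1→0, w7:0→1
  Δ4: w4:0→1, w0:0→1
  Δ5: w4:1→0, w1:0→1
  Δ6: w1:1→0, w6:0→1
  Δ7: w6:1→0
  (7Δ to stable)

7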